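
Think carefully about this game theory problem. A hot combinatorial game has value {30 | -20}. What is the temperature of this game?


The game is {30 | -20}, a switch {a | b} with numbers a > b.
Cooling {a | b} by t gives {a - t | b + t}, which stops being hot when a - t = b + t, i.e. at t = (a - b)/2. So the temperature of a switch is (a - b)/2.
Temperature = (Left option - Right option) / 2
= (30 - (-20)) / 2
= 50 / 2
= 25

25


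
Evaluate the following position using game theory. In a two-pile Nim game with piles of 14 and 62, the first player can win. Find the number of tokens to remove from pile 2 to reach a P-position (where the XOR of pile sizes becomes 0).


Piles: 14 and 62
Current XOR: 14 XOR 62 = 48 (non-zero, so this is an N-position).
To make the XOR zero, we need to find a move that balances the piles.
For pile 2 (size 62): target = 62 XOR 48 = 14
We reduce pile 2 from 62 to 14.
Tokens removed: 62 - 14 = 48
Verification: 14 XOR 14 = 0

48


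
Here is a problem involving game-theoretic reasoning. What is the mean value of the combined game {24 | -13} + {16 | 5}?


G1 = {24 | -13}, G2 = {16 | 5}
Each is a switch {a | b} with numbers a > b; its mean value is (a + b)/2, and mean value is additive over game sums: m(G1 + G2) = m(G1) + m(G2).
Mean of G1 = (24 + (-13))/2 = 11/2 = 11/2
Mean of G2 = (16 + (5))/2 = 21/2 = 21/2
Mean of G1 + G2 = 11/2 + 21/2 = 16

16


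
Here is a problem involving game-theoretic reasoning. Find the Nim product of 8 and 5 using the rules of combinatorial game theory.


Nim multiplication is bilinear over XOR: (u XOR v) * w = (u*w) XOR (v*w).
So we split each operand into its bit components and XOR the pairwise Nim products.
8 = 8 (as XOR of powers of 2).
5 = 1 + 4 (as XOR of powers of 2).
Using the standard Nim-product table on single bits:
  2*2 = 3,   2*4 = 8,   2*8 = 12,
  4*4 = 6,   4*8 = 11,  8*8 = 13,
and  1*x = x (identity), k*l = l*k (commutative).
Pairwise Nim products:
  8 * 1 = 8
  8 * 4 = 11
XOR them: 8 XOR 11 = 3.
Result: 8 * 5 = 3 (in Nim).

3


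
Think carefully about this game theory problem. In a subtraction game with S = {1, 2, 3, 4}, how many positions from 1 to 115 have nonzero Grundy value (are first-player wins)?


Subtraction set S = {1, 2, 3, 4}, so G(n) = n mod 5.
G(n) = 0 when n is a multiple of 5.
Multiples of 5 in [1, 115]: 23
N-positions (nonzero Grundy) = 115 - 23 = 92

92


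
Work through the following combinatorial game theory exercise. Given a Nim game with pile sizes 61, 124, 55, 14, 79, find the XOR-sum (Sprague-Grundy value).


We need the XOR (exclusive or) of all pile sizes.
After XOR-ing pile 1 (size 61): 0 XOR 61 = 61
After XOR-ing pile 2 (size 124): 61 XOR 124 = 65
After XOR-ing pile 3 (size 55): 65 XOR 55 = 118
After XOR-ing pile 4 (size 14): 118 XOR 14 = 120
After XOR-ing pile 5 (size 79): 120 XOR 79 = 55
The Nim-value of this position is 55.

55


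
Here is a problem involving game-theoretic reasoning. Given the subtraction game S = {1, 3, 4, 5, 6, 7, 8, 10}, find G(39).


The subtraction set is S = {1, 3, 4, 5, 6, 7, 8, 10}.
G(k) = mex{ G(k - s) : s in S, s <= k }. We compute iteratively: G(0) = 0.
G(1) = mex({0}) = 1
G(2) = mex({1}) = 0
G(3) = mex({0}) = 1
G(4) = mex({0, 1}) = 2
G(5) = mex({0, 1, 2}) = 3
G(6) = mex({0, 1, 3}) = 2
G(7) = mex({0, 1, 2}) = 3
G(8) = mex({0, 1, 2, 3}) = 4
G(9) = mex({0, 1, 2, 3, 4}) = 5
G(10) = mex({0, 1, 2, 3, 5}) = 4
G(11) = mex({1, 2, 3, 4}) = 0
G(12) = mex({0, 2, 3, 4, 5}) = 1
G(13) = mex({1, 2, 3, 4, 5}) = 0
G(14) = mex({0, 2, 3, 4, 5}) = 1
G(15) = mex({0, 1, 3, 4, 5}) = 2
G(16) = mex({0, 1, 2, 4, 5}) = 3
G(17) = mex({0, 1, 3, 4, 5}) = 2
G(18) = mex({0, 1, 2, 4}) = 3
G(19) = mex({0, 1, 2, 3, 5}) = 4
G(20) = mex({0, 1, 2, 3, 4}) = 5
Observe that G(11)..G(20) = 0, 1, 0, 1, 2, 3, 2, 3, 4, 5 repeats G(0)..G(9) = 0, 1, 0, 1, 2, 3, 2, 3, 4, 5.
For k >= max(S) = 10, G(k) is determined by the previous 10 values G(k-10)..G(k-1); a window of 10 consecutive values has recurred shifted by 11, so by induction G(k + 11) = G(k) for all k >= 0: the sequence is periodic from the start with period 11.
One period: G(0..10) = 0, 1, 0, 1, 2, 3, 2, 3, 4, 5, 4.
39 mod 11 = 6, so G(39) = G(6) = 2.

2


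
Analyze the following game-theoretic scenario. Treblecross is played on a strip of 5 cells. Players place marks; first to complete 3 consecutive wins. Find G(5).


Treblecross: place X on empty cells; 3-in-a-row wins.
Playing within two cells of an existing X lets the opponent win at once, so sensible play treats the cells i-2..i+2 around each X as dead. The player left with no safe cell loses, so this is a normal-play take-away game on strips of safe cells.
Placing X at cell i (0-indexed) of a strip of k safe cells leaves independent strips of sizes max(0, i-2) and max(0, k-i-3). Hence G(k) = mex{ G(max(0,i-2)) XOR G(max(0,k-i-3)) : 0 <= i < k }, with G(0) = 0.
G(1): splits (0,0):0^0=0 -> mex({0}) = 1
G(2): splits (0,0):0^0=0 -> mex({0}) = 1
G(3): splits (0,0):0^0=0 -> mex({0}) = 1
G(4): splits (0,1):0^1=1 (0,0):0^0=0 -> mex({0, 1}) = 2
G(5): splits (0,2):0^1=1 (0,1):0^1=1 (0,0):0^0=0 -> mex({0, 1}) = 2
Therefore G(5) = 2.

2


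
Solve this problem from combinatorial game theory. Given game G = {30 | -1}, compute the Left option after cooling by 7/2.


Original game: {30 | -1} (a switch {a | b} with a > b).
Cooling by t (for t below the temperature (a - b)/2 = 31/2) taxes each move by t: {a | b} cooled by t is {a - t | b + t}.
Cooling amount: t = 7/2
Cooled Left option: 30 - 7/2 = 53/2
Cooled Right option: -1 + 7/2 = 5/2
Cooled game: {53/2 | 5/2}
Left option = 53/2

53/2


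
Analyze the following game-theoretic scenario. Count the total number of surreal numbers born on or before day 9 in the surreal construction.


Day 0: {|} = 0 is born. Count = 1.
Day n: the number of surreal numbers born by day n is 2^(n+1) - 1.
By day 0: 2^1 - 1 = 1
By day 1: 2^2 - 1 = 3
By day 2: 2^3 - 1 = 7
By day 3: 2^4 - 1 = 15
By day 4: 2^5 - 1 = 31
By day 5: 2^6 - 1 = 63
By day 6: 2^7 - 1 = 127
By day 7: 2^8 - 1 = 255
By day 8: 2^9 - 1 = 511
By day 9: 2^10 - 1 = 1023
By day 9: 1023 surreal numbers.

1023


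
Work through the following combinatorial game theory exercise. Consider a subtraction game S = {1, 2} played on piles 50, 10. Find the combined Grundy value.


Subtraction set: {1, 2}
For this subtraction set, G(n) = n mod 3 (period = max + 1 = 3).
Pile 1 (size 50): G(50) = 50 mod 3 = 2
Pile 2 (size 10): G(10) = 10 mod 3 = 1
Total Grundy value = XOR of all: 2 XOR 1 = 3

3


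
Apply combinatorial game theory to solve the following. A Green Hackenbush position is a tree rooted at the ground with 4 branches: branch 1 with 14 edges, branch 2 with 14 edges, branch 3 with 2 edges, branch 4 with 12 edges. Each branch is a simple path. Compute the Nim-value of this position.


The tree has 4 branches from the ground vertex.
In Green Hackenbush, the Nim-value of a simple path of length k is k.
Branch 1: length 14, Nim-value = 14
Branch 2: length 14, Nim-value = 14
Branch 3: length 2, Nim-value = 2
Branch 4: length 12, Nim-value = 12
Total Nim-value = XOR of all branch values:
0 XOR 14 = 14
14 XOR 14 = 0
0 XOR 2 = 2
2 XOR 12 = 14
Nim-value of the tree = 14

14


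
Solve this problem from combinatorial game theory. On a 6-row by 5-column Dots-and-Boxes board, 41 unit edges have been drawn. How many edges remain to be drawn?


Grid: 6 x 5 boxes, i.e. 7 rows and 6 columns of dots.
Horizontal edges: (rows + 1) * cols = 7 * 5 = 35
Vertical edges: rows * (cols + 1) = 6 * 6 = 36
Total edges: 35 + 36 = 71
Edges drawn: 41
Remaining: 71 - 41 = 30

30


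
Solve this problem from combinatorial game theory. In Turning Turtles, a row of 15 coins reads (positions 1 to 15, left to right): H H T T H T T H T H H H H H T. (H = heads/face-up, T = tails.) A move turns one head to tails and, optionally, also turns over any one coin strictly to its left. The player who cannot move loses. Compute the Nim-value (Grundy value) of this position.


Coins: H H T T H T T H T H H H H H T
Key fact: a single head at position k behaves exactly like a Nim heap of size k (turning it to T and optionally flipping a coin at j < k corresponds to moving the heap from k to j, or to 0), and heads combine as a disjunctive sum (two heads at the same place would cancel, matching j XOR j = 0). So the Nim-value is the XOR of the 1-indexed positions of the heads.
Face-up positions (1-indexed): [1, 2, 5, 8, 10, 11, 12, 13, 14]
XOR 0 with 1: 0 XOR 1 = 1
XOR 1 with 2: 1 XOR 2 = 3
XOR 3 with 5: 3 XOR 5 = 6
XOR 6 with 8: 6 XOR 8 = 14
XOR 14 with 10: 14 XOR 10 = 4
XOR 4 with 11: 4 XOR 11 = 15
XOR 15 with 12: 15 XOR 12 = 3
XOR 3 with 13: 3 XOR 13 = 14
XOR 14 with 14: 14 XOR 14 = 0
Nim-value = 0

0


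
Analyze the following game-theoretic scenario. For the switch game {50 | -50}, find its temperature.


The game is {50 | -50}, a switch {a | b} with numbers a > b.
Cooling {a | b} by t gives {a - t | b + t}, which stops being hot when a - t = b + t, i.e. at t = (a - b)/2. So the temperature of a switch is (a - b)/2.
Temperature = (Left option - Right option) / 2
= (50 - (-50)) / 2
= 100 / 2
= 50

50


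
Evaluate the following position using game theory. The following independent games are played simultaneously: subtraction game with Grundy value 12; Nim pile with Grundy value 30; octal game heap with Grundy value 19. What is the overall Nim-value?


By the Sprague-Grundy theorem, the Grundy value of a sum of games is the XOR of individual Grundy values.
subtraction game: Grundy value = 12. Running XOR: 0 XOR 12 = 12
Nim pile: Grundy value = 30. Running XOR: 12 XOR 30 = 18
octal game heap: Grundy value = 19. Running XOR: 18 XOR 19 = 1
The combined Grundy value is 1.

1


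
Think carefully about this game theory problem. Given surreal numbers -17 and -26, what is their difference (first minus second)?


x = -17, y = -26
x - y = -17 - -26 = 9

9


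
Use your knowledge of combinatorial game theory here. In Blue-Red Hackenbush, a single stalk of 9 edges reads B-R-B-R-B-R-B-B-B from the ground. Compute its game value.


Edges (from ground): B-R-B-R-B-R-B-B-B
By Berlekamp's sign-expansion rule, a Blue-Red Hackenbush stalk has the value of the surreal number whose sign sequence is the edge sequence with B -> + and R -> -.
Sign sequence: +-+-+-+++
Trace the sign expansion in the surreal number tree, starting from 0:
Edge 1: B (sign +) -> bounds (0, +inf), value = 1
Edge 2: R (sign -) -> bounds (0, 1), value = 1/2
Edge 3: B (sign +) -> bounds (1/2, 1), value = 3/4
Edge 4: R (sign -) -> bounds (1/2, 3/4), value = 5/8
Edge 5: B (sign +) -> bounds (5/8, 3/4), value = 11/16
Edge 6: R (sign -) -> bounds (5/8, 11/16), value = 21/32
Edge 7: B (sign +) -> bounds (21/32, 11/16), value = 43/64
Edge 8: B (sign +) -> bounds (43/64, 11/16), value = 87/128
Edge 9: B (sign +) -> bounds (87/128, 11/16), value = 175/256
Game value = 175/256

175/256


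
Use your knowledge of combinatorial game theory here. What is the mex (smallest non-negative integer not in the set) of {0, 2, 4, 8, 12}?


Set = {0, 2, 4, 8, 12}
0 is in the set.
1 is NOT in the set. This is the mex.
mex = 1

1


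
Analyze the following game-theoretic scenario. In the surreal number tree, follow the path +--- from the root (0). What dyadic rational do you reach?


Sign expansion: +---
Rule: track bounds (lo, hi), initially (-inf, +inf). On '+', the current value becomes lo and we move to the simplest number in (value, hi): value + 1 if hi = +inf, otherwise the midpoint (value + hi)/2. On '-', the current value becomes hi and we move to value - 1 if lo = -inf, otherwise the midpoint (lo + value)/2.
Start at 0.
Step 1: sign = +, move right. Bounds: (0, +inf). Value = 1
Step 2: sign = -, move left. Bounds: (0, 1). Value = 1/2
Step 3: sign = -, move left. Bounds: (0, 1/2). Value = 1/4
Step 4: sign = -, move left. Bounds: (0, 1/4). Value = 1/8
The surreal number with sign expansion +--- is 1/8.

1/8


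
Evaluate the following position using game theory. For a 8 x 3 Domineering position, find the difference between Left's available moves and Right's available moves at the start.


Board is 8 x 3 (rows x cols).
Left (vertical) placements: (rows-1) * cols = 7 * 3 = 21
Right (horizontal) placements: rows * (cols-1) = 8 * 2 = 16
Advantage = Left - Right = 21 - 16 = 5

5


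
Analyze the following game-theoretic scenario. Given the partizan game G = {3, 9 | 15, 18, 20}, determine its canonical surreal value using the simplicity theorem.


Left options: {3, 9}, max = 9
Right options: {15, 18, 20}, min = 15
All options are numbers and max(Left) < min(Right), so by the simplicity theorem the value is the simplest (earliest-born) number strictly between 9 and 15.
Integers 10 through 14 all lie strictly between 9 and 15.
Among integers, the simplest (lowest birthday = smallest |n|; 0 is born on day 0, +-n on day n) is 10.
No non-integer in the interval can be simpler: if x is a non-integer in the interval, then floor(x) or ceil(x) also lies in the interval (the interval contains an integer), and both are proper prefixes of x's sign expansion, i.e. born earlier. So the game value is 10.
Game value = 10

10


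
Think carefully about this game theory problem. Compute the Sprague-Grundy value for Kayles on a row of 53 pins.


Kayles: a move removes 1 or 2 adjacent pins from a contiguous row.
Removing pins from a row of k leaves two independent rows (a, b) with a + b = k - 1 (one pin) or a + b = k - 2 (two pins); an end removal gives a = 0.
By Sprague-Grundy, G(k) = mex{ G(a) XOR G(b) } over all these splits. G(0) = 0.
G(1): splits (0,0):0^0=0 -> mex({0}) = 1
G(2): splits (0,1):0^1=1 (0,0):0^0=0 -> mex({0, 1}) = 2
G(3): splits (0,2):0^2=2 (1,1):1^1=0 (0,1):0^1=1 -> mex({0, 1, 2}) = 3
G(4): splits (0,3):0^3=3 (1,2):1^2=3 (0,2):0^2=2 (1,1):1^1=0 -> mex({0, 2, 3}) = 1
G(5): splits (0,4):0^1=1 (1,3):1^3=2 (2,2):2^2=0 (0,3):0^3=3 (1,2):1^2=3 -> mex({0, 1, 2, 3}) = 4
G(6) = mex({0, 1, 2, 4}) = 3
G(7) = mex({0, 1, 3, 4, 5}) = 2
G(8) = mex({0, 2, 3, 5, 6}) = 1
G(9) = mex({0, 1, 2, 3, 6, 7}) = 4
G(10) = mex({0, 1, 3, 4, 5, 7}) = 2
G(11) = mex({0, 1, 2, 3, 4, 5}) = 6
G(12) = mex({0, 1, 2, 3, 5, 6, 7}) = 4
G(13) = mex({0, 2, 3, 4, 6, 7}) = 1
G(14) = mex({0, 1, 4, 5, 6, 7}) = 2
G(15) = mex({0, 1, 2, 3, 4, 5, 6}) = 7
G(16) = mex({0, 2, 3, 5, 6, 7}) = 1
G(17) = mex({0, 1, 2, 3, 5, 6, 7}) = 4
G(18) = mex({0, 1, 2, 4, 5, 6}) = 3
G(19) = mex({0, 1, 3, 4, 5, 7}) = 2
G(20) = mex({0, 2, 3, 4, 5, 6, 7}) = 1
G(21) = mex({0, 1, 2, 3, 5, 6, 7}) = 4
G(22) = mex({0, 1, 2, 3, 4, 5, 7}) = 6
G(23) = mex({0, 1, 2, 3, 4, 5, 6}) = 7
G(24) = mex({0, 1, 2, 3, 5, 6, 7}) = 4
G(25) = mex({0, 2, 3, 4, 6, 7}) = 1
G(26) = mex({0, 1, 3, 4, 5, 6, 7}) = 2
G(27) = mex({0, 1, 2, 3, 4, 5, 6, 7}) = 8
G(28) = mex({0, 1, 2, 3, 4, 6, 7, 8}) = 5
G(29) = mex({0, 1, 2, 3, 5, 6, 7, 8, 9}) = 4
G(30) = mex({0, 1, 2, 3, 4, 5, 6, 9, 10}) = 7
G(31) = mex({0, 1, 3, 4, 5, 7, 10, 11}) = 2
G(32) = mex({0, 2, 3, 4, 5, 6, 7, 9, 11}) = 1
G(33) = mex({0, 1, 2, 3, 4, 5, 6, 7, 9, 12}) = 8
G(34) = mex({0, 1, 2, 3, 4, 5, 7, 8, 11, 12}) = 6
G(35) = mex({0, 1, 2, 3, 4, 5, 6, 8, 9, 10, 11}) = 7
G(36) = mex({0, 1, 2, 3, 5, 6, 7, 9, 10}) = 4
G(37) = mex({0, 2, 3, 4, 6, 7, 9, 10, 11, 12}) = 1
G(38) = mex({0, 1, 3, 4, 5, 6, 7, 9, 10, 11, 12}) = 2
G(39) = mex({0, 1, 2, 4, 5, 6, 7, 9, 10, 12, 14}) = 3
G(40) = mex({0, 2, 3, 4, 6, 7, 11, 12, 14}) = 1
G(41) = mex({0, 1, 2, 3, 5, 6, 7, 9, 10, 11, 12}) = 4
G(42) = mex({0, 1, 2, 3, 4, 5, 6, 9, 10}) = 7
G(43) = mex({0, 1, 3, 4, 5, 7, 9, 10, 12, 15}) = 2
G(44) = mex({0, 2, 3, 4, 5, 6, 7, 9, 10, 12, 15}) = 1
G(45) = mex({0, 1, 2, 3, 4, 5, 6, 7, 9, 10, 12, 14}) = 8
G(46) = mex({0, 1, 3, 4, 5, 7, 8, 11, 12, 14}) = 2
G(47) = mex({0, 1, 2, 3, 4, 5, 6, 8, 9, 10, 11, 12}) = 7
G(48) = mex({0, 1, 2, 3, 5, 6, 7, 9, 10}) = 4
G(49) = mex({0, 2, 3, 4, 6, 7, 9, 10, 11, 12, 15}) = 1
G(50) = mex({0, 1, 4, 5, 6, 7, 9, 11, 12, 14, 15}) = 2
G(51) = mex({0, 1, 2, 3, 4, 5, 6, 7, 9, 12, 14, 15}) = 8
G(52) = mex({0, 2, 3, 4, 5, 6, 7, 8, 11, 12, 15}) = 1
G(53) = mex({0, 1, 2, 3, 5, 6, 7, 8, 9, 10, 11, 12}) = 4
Therefore G(53) = 4.

4


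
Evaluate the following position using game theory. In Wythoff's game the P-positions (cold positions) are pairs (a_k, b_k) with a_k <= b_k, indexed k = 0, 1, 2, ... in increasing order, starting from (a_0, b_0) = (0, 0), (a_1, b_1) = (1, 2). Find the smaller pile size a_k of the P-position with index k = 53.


By Wythoff's theorem, a_k = floor(k * phi) and b_k = floor(k * phi^2) = a_k + k, where phi = (1 + sqrt(5))/2 is the golden ratio.
phi = (1 + sqrt(5))/2 = 1.618034
k = 53
k * phi = 53 * 1.618034 = 85.755801
a_53 = floor(k * phi) = 85

85


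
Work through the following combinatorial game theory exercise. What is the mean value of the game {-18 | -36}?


Game = {-18 | -36}, a switch {a | b} with numbers a > b.
Its thermograph has left wall a - t and right wall b + t, which meet at t = (a - b)/2, where both equal (a + b)/2. So the mast (mean value) is at (a + b)/2.
Mean = (-18 + (-36))/2 = -54/2 = -27

-27


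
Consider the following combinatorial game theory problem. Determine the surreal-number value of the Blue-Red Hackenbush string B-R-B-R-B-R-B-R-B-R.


Edges (from ground): B-R-B-R-B-R-B-R-B-R
By Berlekamp's sign-expansion rule, a Blue-Red Hackenbush stalk has the value of the surreal number whose sign sequence is the edge sequence with B -> + and R -> -.
Sign sequence: +-+-+-+-+-
Trace the sign expansion in the surreal number tree, starting from 0:
Edge 1: B (sign +) -> bounds (0, +inf), value = 1
Edge 2: R (sign -) -> bounds (0, 1), value = 1/2
Edge 3: B (sign +) -> bounds (1/2, 1), value = 3/4
Edge 4: R (sign -) -> bounds (1/2, 3/4), value = 5/8
Edge 5: B (sign +) -> bounds (5/8, 3/4), value = 11/16
Edge 6: R (sign -) -> bounds (5/8, 11/16), value = 21/32
Edge 7: B (sign +) -> bounds (21/32, 11/16), value = 43/64
Edge 8: R (sign -) -> bounds (21/32, 43/64), value = 85/128
Edge 9: B (sign +) -> bounds (85/128, 43/64), value = 171/256
Edge 10: R (sign -) -> bounds (85/128, 171/256), value = 341/512
Game value = 341/512

341/512


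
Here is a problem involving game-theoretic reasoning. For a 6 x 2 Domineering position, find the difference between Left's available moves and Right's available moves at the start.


Board is 6 x 2 (rows x cols).
Left (vertical) placements: (rows-1) * cols = 5 * 2 = 10
Right (horizontal) placements: rows * (cols-1) = 6 * 1 = 6
Advantage = Left - Right = 10 - 6 = 4

4


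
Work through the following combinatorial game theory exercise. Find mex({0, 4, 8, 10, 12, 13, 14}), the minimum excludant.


Set = {0, 4, 8, 10, 12, 13, 14}
0 is in the set.
1 is NOT in the set. This is the mex.
mex = 1

1


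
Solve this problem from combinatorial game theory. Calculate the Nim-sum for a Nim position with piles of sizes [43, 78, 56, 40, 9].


We need the XOR (exclusive or) of all pile sizes.
After XOR-ing pile 1 (size 43): 0 XOR 43 = 43
After XOR-ing pile 2 (size 78): 43 XOR 78 = 101
After XOR-ing pile 3 (size 56): 101 XOR 56 = 93
After XOR-ing pile 4 (size 40): 93 XOR 40 = 117
After XOR-ing pile 5 (size 9): 117 XOR 9 = 124
The Nim-value of this position is 124.

124


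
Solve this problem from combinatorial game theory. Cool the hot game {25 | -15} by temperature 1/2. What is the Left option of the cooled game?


Original game: {25 | -15} (a switch {a | b} with a > b).
Cooling by t (for t below the temperature (a - b)/2 = 20) taxes each move by t: {a | b} cooled by t is {a - t | b + t}.
Cooling amount: t = 1/2
Cooled Left option: 25 - 1/2 = 49/2
Cooled Right option: -15 + 1/2 = -29/2
Cooled game: {49/2 | -29/2}
Left option = 49/2

49/2


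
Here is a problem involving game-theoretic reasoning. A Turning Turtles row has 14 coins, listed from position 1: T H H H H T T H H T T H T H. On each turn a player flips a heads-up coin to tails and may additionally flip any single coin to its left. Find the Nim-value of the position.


Coins: T H H H H T T H H T T H T H
Key fact: a single head at position k behaves exactly like a Nim heap of size k (turning it to T and optionally flipping a coin at j < k corresponds to moving the heap from k to j, or to 0), and heads combine as a disjunctive sum (two heads at the same place would cancel, matching j XOR j = 0). So the Nim-value is the XOR of the 1-indexed positions of the heads.
Face-up positions (1-indexed): [2, 3, 4, 5, 8, 9, 12, 14]
XOR 0 with 2: 0 XOR 2 = 2
XOR 2 with 3: 2 XOR 3 = 1
XOR 1 with 4: 1 XOR 4 = 5
XOR 5 with 5: 5 XOR 5 = 0
XOR 0 with 8: 0 XOR 8 = 8
XOR 8 with 9: 8 XOR 9 = 1
XOR 1 with 12: 1 XOR 12 = 13
XOR 13 with 14: 13 XOR 14 = 3
Nim-value = 3

3


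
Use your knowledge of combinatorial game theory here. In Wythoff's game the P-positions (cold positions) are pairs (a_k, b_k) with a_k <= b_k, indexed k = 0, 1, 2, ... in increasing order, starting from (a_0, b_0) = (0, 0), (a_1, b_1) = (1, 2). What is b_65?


By Wythoff's theorem, a_k = floor(k * phi) and b_k = floor(k * phi^2) = a_k + k, where phi = (1 + sqrt(5))/2 is the golden ratio.
phi = (1 + sqrt(5))/2 = 1.618034
phi^2 = phi + 1 = 2.618034
k = 65
k * phi^2 = 65 * 2.618034 = 170.172209
b_65 = floor(k * phi^2) = 170 (check: a_65 + k = 105 + 65 = 170)

170


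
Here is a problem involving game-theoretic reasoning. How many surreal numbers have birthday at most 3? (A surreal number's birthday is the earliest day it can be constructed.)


Day 0: {|} = 0 is born. Count = 1.
Day n: the number of surreal numbers born by day n is 2^(n+1) - 1.
By day 0: 2^1 - 1 = 1
By day 1: 2^2 - 1 = 3
By day 2: 2^3 - 1 = 7
By day 3: 2^4 - 1 = 15
By day 3: 15 surreal numbers.

15


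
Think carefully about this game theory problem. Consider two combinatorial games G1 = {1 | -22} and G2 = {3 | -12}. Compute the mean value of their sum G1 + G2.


G1 = {1 | -22}, G2 = {3 | -12}
Each is a switch {a | b} with numbers a > b; its mean value is (a + b)/2, and mean value is additive over game sums: m(G1 + G2) = m(G1) + m(G2).
Mean of G1 = (1 + (-22))/2 = -21/2 = -21/2
Mean of G2 = (3 + (-12))/2 = -9/2 = -9/2
Mean of G1 + G2 = -21/2 + -9/2 = -15

-15


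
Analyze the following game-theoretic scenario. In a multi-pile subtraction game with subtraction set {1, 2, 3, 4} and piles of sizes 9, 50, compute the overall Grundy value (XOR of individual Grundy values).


Subtraction set: {1, 2, 3, 4}
For this subtraction set, G(n) = n mod 5 (period = max + 1 = 5).
Pile 1 (size 9): G(9) = 9 mod 5 = 4
Pile 2 (size 50): G(50) = 50 mod 5 = 0
Total Grundy value = XOR of all: 4 XOR 0 = 4

4


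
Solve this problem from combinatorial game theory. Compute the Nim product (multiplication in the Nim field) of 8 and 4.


Nim multiplication is bilinear over XOR: (u XOR v) * w = (u*w) XOR (v*w).
So we split each operand into its bit components and XOR the pairwise Nim products.
8 = 8 (as XOR of powers of 2).
4 = 4 (as XOR of powers of 2).
Using the standard Nim-product table on single bits:
  2*2 = 3,   2*4 = 8,   2*8 = 12,
  4*4 = 6,   4*8 = 11,  8*8 = 13,
and  1*x = x (identity), k*l = l*k (commutative).
Pairwise Nim products:
  8 * 4 = 11
XOR them: 11 = 11.
Result: 8 * 4 = 11 (in Nim).

11


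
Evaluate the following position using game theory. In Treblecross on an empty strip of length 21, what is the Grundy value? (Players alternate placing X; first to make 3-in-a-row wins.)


Treblecross: place X on empty cells; 3-in-a-row wins.
Playing within two cells of an existing X lets the opponent win at once, so sensible play treats the cells i-2..i+2 around each X as dead. The player left with no safe cell loses, so this is a normal-play take-away game on strips of safe cells.
Placing X at cell i (0-indexed) of a strip of k safe cells leaves independent strips of sizes max(0, i-2) and max(0, k-i-3). Hence G(k) = mex{ G(max(0,i-2)) XOR G(max(0,k-i-3)) : 0 <= i < k }, with G(0) = 0.
G(1): splits (0,0):0^0=0 -> mex({0}) = 1
G(2): splits (0,0):0^0=0 -> mex({0}) = 1
G(3): splits (0,0):0^0=0 -> mex({0}) = 1
G(4): splits (0,1):0^1=1 (0,0):0^0=0 -> mex({0, 1}) = 2
G(5): splits (0,2):0^1=1 (0,1):0^1=1 (0,0):0^0=0 -> mex({0, 1}) = 2
G(6) = mex({1}) = 0
G(7) = mex({0, 1, 2}) = 3
G(8) = mex({0, 1, 2}) = 3
G(9) = mex({0, 2}) = 1
G(10) = mex({0, 2, 3}) = 1
G(11) = mex({0, 3}) = 1
G(12) = mex({1, 3}) = 0
G(13) = mex({0, 1, 2, 3}) = 4
G(14) = mex({0, 1, 2}) = 3
G(15) = mex({0, 1, 2}) = 3
G(16) = mex({0, 1, 2, 4}) = 3
G(17) = mex({0, 1, 3, 4}) = 2
G(18) = mex({0, 1, 3, 4}) = 2
G(19) = mex({0, 1, 3, 5}) = 2
G(20) = mex({0, 1, 2, 3, 5}) = 4
G(21) = mex({0, 1, 2, 3, 5}) = 4
Therefore G(21) = 4.

4


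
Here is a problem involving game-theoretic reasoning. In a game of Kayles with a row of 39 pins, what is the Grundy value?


Kayles: a move removes 1 or 2 adjacent pins from a contiguous row.
Removing pins from a row of k leaves two independent rows (a, b) with a + b = k - 1 (one pin) or a + b = k - 2 (two pins); an end removal gives a = 0.
By Sprague-Grundy, G(k) = mex{ G(a) XOR G(b) } over all these splits. G(0) = 0.
G(1): splits (0,0):0^0=0 -> mex({0}) = 1
G(2): splits (0,1):0^1=1 (0,0):0^0=0 -> mex({0, 1}) = 2
G(3): splits (0,2):0^2=2 (1,1):1^1=0 (0,1):0^1=1 -> mex({0, 1, 2}) = 3
G(4): splits (0,3):0^3=3 (1,2):1^2=3 (0,2):0^2=2 (1,1):1^1=0 -> mex({0, 2, 3}) = 1
G(5): splits (0,4):0^1=1 (1,3):1^3=2 (2,2):2^2=0 (0,3):0^3=3 (1,2):1^2=3 -> mex({0, 1, 2, 3}) = 4
G(6) = mex({0, 1, 2, 4}) = 3
G(7) = mex({0, 1, 3, 4, 5}) = 2
G(8) = mex({0, 2, 3, 5, 6}) = 1
G(9) = mex({0, 1, 2, 3, 6, 7}) = 4
G(10) = mex({0, 1, 3, 4, 5, 7}) = 2
G(11) = mex({0, 1, 2, 3, 4, 5}) = 6
G(12) = mex({0, 1, 2, 3, 5, 6, 7}) = 4
G(13) = mex({0, 2, 3, 4, 6, 7}) = 1
G(14) = mex({0, 1, 4, 5, 6, 7}) = 2
G(15) = mex({0, 1, 2, 3, 4, 5, 6}) = 7
G(16) = mex({0, 2, 3, 5, 6, 7}) = 1
G(17) = mex({0, 1, 2, 3, 5, 6, 7}) = 4
G(18) = mex({0, 1, 2, 4, 5, 6}) = 3
G(19) = mex({0, 1, 3, 4, 5, 7}) = 2
G(20) = mex({0, 2, 3, 4, 5, 6, 7}) = 1
G(21) = mex({0, 1, 2, 3, 5, 6, 7}) = 4
G(22) = mex({0, 1, 2, 3, 4, 5, 7}) = 6
G(23) = mex({0, 1, 2, 3, 4, 5, 6}) = 7
G(24) = mex({0, 1, 2, 3, 5, 6, 7}) = 4
G(25) = mex({0, 2, 3, 4, 6, 7}) = 1
G(26) = mex({0, 1, 3, 4, 5, 6, 7}) = 2
G(27) = mex({0, 1, 2, 3, 4, 5, 6, 7}) = 8
G(28) = mex({0, 1, 2, 3, 4, 6, 7, 8}) = 5
G(29) = mex({0, 1, 2, 3, 5, 6, 7, 8, 9}) = 4
G(30) = mex({0, 1, 2, 3, 4, 5, 6, 9, 10}) = 7
G(31) = mex({0, 1, 3, 4, 5, 7, 10, 11}) = 2
G(32) = mex({0, 2, 3, 4, 5, 6, 7, 9, 11}) = 1
G(33) = mex({0, 1, 2, 3, 4, 5, 6, 7, 9, 12}) = 8
G(34) = mex({0, 1, 2, 3, 4, 5, 7, 8, 11, 12}) = 6
G(35) = mex({0, 1, 2, 3, 4, 5, 6, 8, 9, 10, 11}) = 7
G(36) = mex({0, 1, 2, 3, 5, 6, 7, 9, 10}) = 4
G(37) = mex({0, 2, 3, 4, 6, 7, 9, 10, 11, 12}) = 1
G(38) = mex({0, 1, 3, 4, 5, 6, 7, 9, 10, 11, 12}) = 2
G(39) = mex({0, 1, 2, 4, 5, 6, 7, 9, 10, 12, 14}) = 3
Therefore G(39) = 3.

3


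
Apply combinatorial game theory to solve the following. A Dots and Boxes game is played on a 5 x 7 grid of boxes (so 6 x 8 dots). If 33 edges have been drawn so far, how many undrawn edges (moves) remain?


Grid: 5 x 7 boxes, i.e. 6 rows and 8 columns of dots.
Horizontal edges: (rows + 1) * cols = 6 * 7 = 42
Vertical edges: rows * (cols + 1) = 5 * 8 = 40
Total edges: 42 + 40 = 82
Edges drawn: 33
Remaining: 82 - 33 = 49

49


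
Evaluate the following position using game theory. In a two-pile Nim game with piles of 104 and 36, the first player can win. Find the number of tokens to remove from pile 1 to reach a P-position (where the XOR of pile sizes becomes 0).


Piles: 104 and 36
Current XOR: 104 XOR 36 = 76 (non-zero, so this is an N-position).
To make the XOR zero, we need to find a move that balances the piles.
For pile 1 (size 104): target = 104 XOR 76 = 36
We reduce pile 1 from 104 to 36.
Tokens removed: 104 - 36 = 68
Verification: 36 XOR 36 = 0

68


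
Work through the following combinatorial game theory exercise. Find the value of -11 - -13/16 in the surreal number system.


x = -11, y = -13/16
Converting to common denominator: 16
x = -176/16, y = -13/16
x - y = -11 - -13/16 = -163/16

-163/16


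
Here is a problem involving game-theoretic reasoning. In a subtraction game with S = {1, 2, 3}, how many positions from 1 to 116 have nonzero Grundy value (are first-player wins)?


Subtraction set S = {1, 2, 3}, so G(n) = n mod 4.
G(n) = 0 when n is a multiple of 4.
Multiples of 4 in [1, 116]: 29
N-positions (nonzero Grundy) = 116 - 29 = 87

87


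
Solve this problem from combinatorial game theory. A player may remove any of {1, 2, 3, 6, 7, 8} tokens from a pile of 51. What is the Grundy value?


The subtraction set is S = {1, 2, 3, 6, 7, 8}.
G(k) = mex{ G(k - s) : s in S, s <= k }. We compute iteratively: G(0) = 0.
G(1) = mex({0}) = 1
G(2) = mex({0, 1}) = 2
G(3) = mex({0, 1, 2}) = 3
G(4) = mex({1, 2, 3}) = 0
G(5) = mex({0, 2, 3}) = 1
G(6) = mex({0, 1, 3}) = 2
G(7) = mex({0, 1, 2}) = 3
G(8) = mex({0, 1, 2, 3}) = 4
G(9) = mex({1, 2, 3, 4}) = 0
G(10) = mex({0, 2, 3, 4}) = 1
G(11) = mex({0, 1, 3, 4}) = 2
G(12) = mex({0, 1, 2}) = 3
G(13) = mex({1, 2, 3}) = 0
G(14) = mex({0, 2, 3, 4}) = 1
G(15) = mex({0, 1, 3, 4}) = 2
G(16) = mex({0, 1, 2, 4}) = 3
Observe that G(9)..G(16) = 0, 1, 2, 3, 0, 1, 2, 3 repeats G(0)..G(7) = 0, 1, 2, 3, 0, 1, 2, 3.
For k >= max(S) = 8, G(k) is determined by the previous 8 values G(k-8)..G(k-1); a window of 8 consecutive values has recurred shifted by 9, so by induction G(k + 9) = G(k) for all k >= 0: the sequence is periodic from the start with period 9.
One period: G(0..8) = 0, 1, 2, 3, 0, 1, 2, 3, 4.
51 mod 9 = 6, so G(51) = G(6) = 2.

2


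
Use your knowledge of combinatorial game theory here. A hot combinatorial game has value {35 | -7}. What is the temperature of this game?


The game is {35 | -7}, a switch {a | b} with numbers a > b.
Cooling {a | b} by t gives {a - t | b + t}, which stops being hot when a - t = b + t, i.e. at t = (a - b)/2. So the temperature of a switch is (a - b)/2.
Temperature = (Left option - Right option) / 2
= (35 - (-7)) / 2
= 42 / 2
= 21

21


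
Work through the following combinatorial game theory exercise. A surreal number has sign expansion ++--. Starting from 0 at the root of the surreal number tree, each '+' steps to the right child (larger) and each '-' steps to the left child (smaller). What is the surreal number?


Sign expansion: ++--
Rule: track bounds (lo, hi), initially (-inf, +inf). On '+', the current value becomes lo and we move to the simplest number in (value, hi): value + 1 if hi = +inf, otherwise the midpoint (value + hi)/2. On '-', the current value becomes hi and we move to value - 1 if lo = -inf, otherwise the midpoint (lo + value)/2.
Start at 0.
Step 1: sign = +, move right. Bounds: (0, +inf). Value = 1
Step 2: sign = +, move right. Bounds: (1, +inf). Value = 2
Step 3: sign = -, move left. Bounds: (1, 2). Value = 3/2
Step 4: sign = -, move left. Bounds: (1, 3/2). Value = 5/4
The surreal number with sign expansion ++-- is 5/4.

5/4


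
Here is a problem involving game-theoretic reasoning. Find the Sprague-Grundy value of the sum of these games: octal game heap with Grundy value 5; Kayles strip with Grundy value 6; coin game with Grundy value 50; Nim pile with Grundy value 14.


By the Sprague-Grundy theorem, the Grundy value of a sum of games is the XOR of individual Grundy values.
octal game heap: Grundy value = 5. Running XOR: 0 XOR 5 = 5
Kayles strip: Grundy value = 6. Running XOR: 5 XOR 6 = 3
coin game: Grundy value = 50. Running XOR: 3 XOR 50 = 49
Nim pile: Grundy value = 14. Running XOR: 49 XOR 14 = 63
The combined Grundy value is 63.

63


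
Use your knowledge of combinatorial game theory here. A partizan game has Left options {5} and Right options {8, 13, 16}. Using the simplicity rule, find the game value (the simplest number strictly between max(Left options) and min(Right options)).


Left options: {5}, max = 5
Right options: {8, 13, 16}, min = 8
All options are numbers and max(Left) < min(Right), so by the simplicity theorem the value is the simplest (earliest-born) number strictly between 5 and 8.
Integers 6 through 7 all lie strictly between 5 and 8.
Among integers, the simplest (lowest birthday = smallest |n|; 0 is born on day 0, +-n on day n) is 6.
No non-integer in the interval can be simpler: if x is a non-integer in the interval, then floor(x) or ceil(x) also lies in the interval (the interval contains an integer), and both are proper prefixes of x's sign expansion, i.e. born earlier. So the game value is 6.
Game value = 6

6


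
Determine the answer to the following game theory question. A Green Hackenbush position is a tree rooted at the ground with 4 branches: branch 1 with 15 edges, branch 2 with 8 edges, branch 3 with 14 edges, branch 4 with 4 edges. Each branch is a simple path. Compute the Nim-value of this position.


The tree has 4 branches from the ground vertex.
In Green Hackenbush, the Nim-value of a simple path of length k is k.
Branch 1: length 15, Nim-value = 15
Branch 2: length 8, Nim-value = 8
Branch 3: length 14, Nim-value = 14
Branch 4: length 4, Nim-value = 4
Total Nim-value = XOR of all branch values:
0 XOR 15 = 15
15 XOR 8 = 7
7 XOR 14 = 9
9 XOR 4 = 13
Nim-value of the tree = 13

13


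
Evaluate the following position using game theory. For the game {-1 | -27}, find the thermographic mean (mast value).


Game = {-1 | -27}, a switch {a | b} with numbers a > b.
Its thermograph has left wall a - t and right wall b + t, which meet at t = (a - b)/2, where both equal (a + b)/2. So the mast (mean value) is at (a + b)/2.
Mean = (-1 + (-27))/2 = -28/2 = -14

-14


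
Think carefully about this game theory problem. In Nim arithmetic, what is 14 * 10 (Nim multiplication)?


Nim multiplication is bilinear over XOR: (u XOR v) * w = (u*w) XOR (v*w).
So we split each operand into its bit components and XOR the pairwise Nim products.
14 = 2 + 4 + 8 (as XOR of powers of 2).
10 = 2 + 8 (as XOR of powers of 2).
Using the standard Nim-product table on single bits:
  2*2 = 3,   2*4 = 8,   2*8 = 12,
  4*4 = 6,   4*8 = 11,  8*8 = 13,
and  1*x = x (identity), k*l = l*k (commutative).
Pairwise Nim products:
  2 * 2 = 3
  2 * 8 = 12
  4 * 2 = 8
  4 * 8 = 11
  8 * 2 = 12
  8 * 8 = 13
XOR them: 3 XOR 12 XOR 8 XOR 11 XOR 12 XOR 13 = 13.
Result: 14 * 10 = 13 (in Nim).

13


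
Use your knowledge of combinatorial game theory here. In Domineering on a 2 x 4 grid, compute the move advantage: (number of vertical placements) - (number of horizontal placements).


Board is 2 x 4 (rows x cols).
Left (vertical) placements: (rows-1) * cols = 1 * 4 = 4
Right (horizontal) placements: rows * (cols-1) = 2 * 3 = 6
Advantage = Left - Right = 4 - 6 = -2

-2


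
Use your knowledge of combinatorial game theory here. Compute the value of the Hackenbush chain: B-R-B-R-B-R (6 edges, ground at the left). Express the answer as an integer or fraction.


Edges (from ground): B-R-B-R-B-R
By Berlekamp's sign-expansion rule, a Blue-Red Hackenbush stalk has the value of the surreal number whose sign sequence is the edge sequence with B -> + and R -> -.
Sign sequence: +-+-+-
Trace the sign expansion in the surreal number tree, starting from 0:
Edge 1: B (sign +) -> bounds (0, +inf), value = 1
Edge 2: R (sign -) -> bounds (0, 1), value = 1/2
Edge 3: B (sign +) -> bounds (1/2, 1), value = 3/4
Edge 4: R (sign -) -> bounds (1/2, 3/4), value = 5/8
Edge 5: B (sign +) -> bounds (5/8, 3/4), value = 11/16
Edge 6: R (sign -) -> bounds (5/8, 11/16), value = 21/32
Game value = 21/32

21/32


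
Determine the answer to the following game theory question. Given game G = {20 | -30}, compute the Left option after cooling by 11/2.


Original game: {20 | -30} (a switch {a | b} with a > b).
Cooling by t (for t below the temperature (a - b)/2 = 25) taxes each move by t: {a | b} cooled by t is {a - t | b + t}.
Cooling amount: t = 11/2
Cooled Left option: 20 - 11/2 = 29/2
Cooled Right option: -30 + 11/2 = -49/2
Cooled game: {29/2 | -49/2}
Left option = 29/2

29/2


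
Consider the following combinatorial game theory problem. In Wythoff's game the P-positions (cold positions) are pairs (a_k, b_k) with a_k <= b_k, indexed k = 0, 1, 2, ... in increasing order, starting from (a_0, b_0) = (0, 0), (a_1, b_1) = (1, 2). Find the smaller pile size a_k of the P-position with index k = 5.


By Wythoff's theorem, a_k = floor(k * phi) and b_k = floor(k * phi^2) = a_k + k, where phi = (1 + sqrt(5))/2 is the golden ratio.
phi = (1 + sqrt(5))/2 = 1.618034
k = 5
k * phi = 5 * 1.618034 = 8.090170
a_5 = floor(k * phi) = 8

8


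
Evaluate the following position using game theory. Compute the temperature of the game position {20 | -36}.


The game is {20 | -36}, a switch {a | b} with numbers a > b.
Cooling {a | b} by t gives {a - t | b + t}, which stops being hot when a - t = b + t, i.e. at t = (a - b)/2. So the temperature of a switch is (a - b)/2.
Temperature = (Left option - Right option) / 2
= (20 - (-36)) / 2
= 56 / 2
= 28

28


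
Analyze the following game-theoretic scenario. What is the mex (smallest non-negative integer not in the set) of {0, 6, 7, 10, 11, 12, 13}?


Set = {0, 6, 7, 10, 11, 12, 13}
0 is in the set.
1 is NOT in the set. This is the mex.
mex = 1

1


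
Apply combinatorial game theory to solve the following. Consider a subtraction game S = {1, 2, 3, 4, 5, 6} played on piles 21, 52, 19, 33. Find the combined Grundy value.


Subtraction set: {1, 2, 3, 4, 5, 6}
For this subtraction set, G(n) = n mod 7 (period = max + 1 = 7).
Pile 1 (size 21): G(21) = 21 mod 7 = 0
Pile 2 (size 52): G(52) = 52 mod 7 = 3
Pile 3 (size 19): G(19) = 19 mod 7 = 5
Pile 4 (size 33): G(33) = 33 mod 7 = 5
Total Grundy value = XOR of all: 0 XOR 3 XOR 5 XOR 5 = 3

3


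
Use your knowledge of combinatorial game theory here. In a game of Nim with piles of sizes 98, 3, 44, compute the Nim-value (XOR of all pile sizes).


We need the XOR (exclusive or) of all pile sizes.
After XOR-ing pile 1 (size 98): 0 XOR 98 = 98
After XOR-ing pile 2 (size 3): 98 XOR 3 = 97
After XOR-ing pile 3 (size 44): 97 XOR 44 = 77
The Nim-value of this position is 77.

77


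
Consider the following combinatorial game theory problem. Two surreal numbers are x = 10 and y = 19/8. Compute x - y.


x = 10, y = 19/8
Converting to common denominator: 8
x = 80/8, y = 19/8
x - y = 10 - 19/8 = 61/8

61/8


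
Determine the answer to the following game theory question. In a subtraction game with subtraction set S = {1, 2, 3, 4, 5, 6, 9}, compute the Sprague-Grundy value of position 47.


The subtraction set is S = {1, 2, 3, 4, 5, 6, 9}.
G(k) = mex{ G(k - s) : s in S, s <= k }. We compute iteratively: G(0) = 0.
G(1) = mex({0}) = 1
G(2) = mex({0, 1}) = 2
G(3) = mex({0, 1, 2}) = 3
G(4) = mex({0, 1, 2, 3}) = 4
G(5) = mex({0, 1, 2, 3, 4}) = 5
G(6) = mex({0, 1, 2, 3, 4, 5}) = 6
G(7) = mex({1, 2, 3, 4, 5, 6}) = 0
G(8) = mex({0, 2, 3, 4, 5, 6}) = 1
G(9) = mex({0, 1, 3, 4, 5, 6}) = 2
G(10) = mex({0, 1, 2, 4, 5, 6}) = 3
G(11) = mex({0, 1, 2, 3, 5, 6}) = 4
G(12) = mex({0, 1, 2, 3, 4, 6}) = 5
G(13) = mex({0, 1, 2, 3, 4, 5}) = 6
G(14) = mex({1, 2, 3, 4, 5, 6}) = 0
G(15) = mex({0, 2, 3, 4, 5, 6}) = 1
Observe that G(7)..G(15) = 0, 1, 2, 3, 4, 5, 6, 0, 1 repeats G(0)..G(8) = 0, 1, 2, 3, 4, 5, 6, 0, 1.
For k >= max(S) = 9, G(k) is determined by the previous 9 values G(k-9)..G(k-1); a window of 9 consecutive values has recurred shifted by 7, so by induction G(k + 7) = G(k) for all k >= 0: the sequence is periodic from the start with period 7.
One period: G(0..6) = 0, 1, 2, 3, 4, 5, 6.
47 mod 7 = 5, so G(47) = G(5) = 5.

5


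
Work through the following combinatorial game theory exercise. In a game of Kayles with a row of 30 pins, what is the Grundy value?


Kayles: a move removes 1 or 2 adjacent pins from a contiguous row.
Removing pins from a row of k leaves two independent rows (a, b) with a + b = k - 1 (one pin) or a + b = k - 2 (two pins); an end removal gives a = 0.
By Sprague-Grundy, G(k) = mex{ G(a) XOR G(b) } over all these splits. G(0) = 0.
G(1): splits (0,0):0^0=0 -> mex({0}) = 1
G(2): splits (0,1):0^1=1 (0,0):0^0=0 -> mex({0, 1}) = 2
G(3): splits (0,2):0^2=2 (1,1):1^1=0 (0,1):0^1=1 -> mex({0, 1, 2}) = 3
G(4): splits (0,3):0^3=3 (1,2):1^2=3 (0,2):0^2=2 (1,1):1^1=0 -> mex({0, 2, 3}) = 1
G(5): splits (0,4):0^1=1 (1,3):1^3=2 (2,2):2^2=0 (0,3):0^3=3 (1,2):1^2=3 -> mex({0, 1, 2, 3}) = 4
G(6) = mex({0, 1, 2, 4}) = 3
G(7) = mex({0, 1, 3, 4, 5}) = 2
G(8) = mex({0, 2, 3, 5, 6}) = 1
G(9) = mex({0, 1, 2, 3, 6, 7}) = 4
G(10) = mex({0, 1, 3, 4, 5, 7}) = 2
G(11) = mex({0, 1, 2, 3, 4, 5}) = 6
G(12) = mex({0, 1, 2, 3, 5, 6, 7}) = 4
G(13) = mex({0, 2, 3, 4, 6, 7}) = 1
G(14) = mex({0, 1, 4, 5, 6, 7}) = 2
G(15) = mex({0, 1, 2, 3, 4, 5, 6}) = 7
G(16) = mex({0, 2, 3, 5, 6, 7}) = 1
G(17) = mex({0, 1, 2, 3, 5, 6, 7}) = 4
G(18) = mex({0, 1, 2, 4, 5, 6}) = 3
G(19) = mex({0, 1, 3, 4, 5, 7}) = 2
G(20) = mex({0, 2, 3, 4, 5, 6, 7}) = 1
G(21) = mex({0, 1, 2, 3, 5, 6, 7}) = 4
G(22) = mex({0, 1, 2, 3, 4, 5, 7}) = 6
G(23) = mex({0, 1, 2, 3, 4, 5, 6}) = 7
G(24) = mex({0, 1, 2, 3, 5, 6, 7}) = 4
G(25) = mex({0, 2, 3, 4, 6, 7}) = 1
G(26) = mex({0, 1, 3, 4, 5, 6, 7}) = 2
G(27) = mex({0, 1, 2, 3, 4, 5, 6, 7}) = 8
G(28) = mex({0, 1, 2, 3, 4, 6, 7, 8}) = 5
G(29) = mex({0, 1, 2, 3, 5, 6, 7, 8, 9}) = 4
G(30) = mex({0, 1, 2, 3, 4, 5, 6, 9, 10}) = 7
Therefore G(30) = 7.

7
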